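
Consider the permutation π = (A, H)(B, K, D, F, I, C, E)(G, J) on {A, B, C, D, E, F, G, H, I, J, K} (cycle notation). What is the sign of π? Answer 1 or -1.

The cycle lengths are 7, 2, 2.
A cycle is odd iff its length is even; π has 2 even-length cycles, so sgn(π) = (−1)^2 and π is even.

1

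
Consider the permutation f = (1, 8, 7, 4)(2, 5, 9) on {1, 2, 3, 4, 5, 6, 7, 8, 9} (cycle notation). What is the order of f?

12

The cycle type of f is (4, 3, 1, 1).
The order is lcm(4, 3) = 12.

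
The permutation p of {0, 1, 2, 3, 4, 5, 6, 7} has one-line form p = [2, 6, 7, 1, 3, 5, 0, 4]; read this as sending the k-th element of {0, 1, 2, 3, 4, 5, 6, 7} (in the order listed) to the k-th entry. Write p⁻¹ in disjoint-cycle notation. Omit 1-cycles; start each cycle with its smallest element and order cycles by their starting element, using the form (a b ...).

(0 6 1 3 4 7 2)

First write p in disjoint cycles: (0 2 7 4 3 1 6).
Reversing each cycle (and rotating so the smallest element leads) gives p⁻¹ = (0 6 1 3 4 7 2).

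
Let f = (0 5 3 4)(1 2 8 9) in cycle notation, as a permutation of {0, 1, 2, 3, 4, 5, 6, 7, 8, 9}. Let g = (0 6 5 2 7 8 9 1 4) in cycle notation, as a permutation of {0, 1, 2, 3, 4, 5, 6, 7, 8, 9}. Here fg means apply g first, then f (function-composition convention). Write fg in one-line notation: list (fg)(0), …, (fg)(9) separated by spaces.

6 0 7 4 5 8 3 9 1 2

(fg)(x) = f(g(x)). Computing each image: f(g(0)) = f(6) = 6, f(g(1)) = f(4) = 0, f(g(2)) = f(7) = 7, f(g(3)) = f(3) = 4, f(g(4)) = f(0) = 5, f(g(5)) = f(2) = 8, f(g(6)) = f(5) = 3, f(g(7)) = f(8) = 9, f(g(8)) = f(9) = 1, f(g(9)) = f(1) = 2.
Hence fg = [6 0 7 4 5 8 3 9 1 2].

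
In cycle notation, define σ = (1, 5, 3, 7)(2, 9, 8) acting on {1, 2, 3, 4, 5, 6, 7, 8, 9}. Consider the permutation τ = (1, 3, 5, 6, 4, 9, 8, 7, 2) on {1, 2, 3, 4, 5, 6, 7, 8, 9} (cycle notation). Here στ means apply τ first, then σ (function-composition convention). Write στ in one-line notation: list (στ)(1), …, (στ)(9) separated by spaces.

(στ)(x) = σ(τ(x)). Computing each image: σ(τ(1)) = σ(3) = 7, σ(τ(2)) = σ(1) = 5, σ(τ(3)) = σ(5) = 3, σ(τ(4)) = σ(9) = 8, σ(τ(5)) = σ(6) = 6, σ(τ(6)) = σ(4) = 4, σ(τ(7)) = σ(2) = 9, σ(τ(8)) = σ(7) = 1, σ(τ(9)) = σ(8) = 2.
Hence στ = [7 5 3 8 6 4 9 1 2].

7 5 3 8 6 4 9 1 2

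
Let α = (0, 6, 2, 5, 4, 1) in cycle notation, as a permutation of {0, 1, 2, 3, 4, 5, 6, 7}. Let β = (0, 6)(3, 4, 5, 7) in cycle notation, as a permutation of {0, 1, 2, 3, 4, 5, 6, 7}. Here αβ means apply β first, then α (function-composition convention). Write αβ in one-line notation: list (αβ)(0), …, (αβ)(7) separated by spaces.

(αβ)(x) = α(β(x)). Computing each image: α(β(0)) = α(6) = 2, α(β(1)) = α(1) = 0, α(β(2)) = α(2) = 5, α(β(3)) = α(4) = 1, α(β(4)) = α(5) = 4, α(β(5)) = α(7) = 7, α(β(6)) = α(0) = 6, α(β(7)) = α(3) = 3.
Hence αβ = [2 0 5 1 4 7 6 3].

2 0 5 1 4 7 6 3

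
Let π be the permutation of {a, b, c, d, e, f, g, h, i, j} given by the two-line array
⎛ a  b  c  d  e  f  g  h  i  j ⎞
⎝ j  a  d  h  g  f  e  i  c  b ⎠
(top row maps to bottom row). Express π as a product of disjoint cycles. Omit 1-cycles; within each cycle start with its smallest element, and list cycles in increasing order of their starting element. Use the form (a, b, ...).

(a, j, b)(c, d, h, i)(e, g)

From a: a → j → b → a, closing the cycle (a, j, b).
Continuing from each remaining unvisited element yields (a, j, b)(c, d, h, i)(e, g).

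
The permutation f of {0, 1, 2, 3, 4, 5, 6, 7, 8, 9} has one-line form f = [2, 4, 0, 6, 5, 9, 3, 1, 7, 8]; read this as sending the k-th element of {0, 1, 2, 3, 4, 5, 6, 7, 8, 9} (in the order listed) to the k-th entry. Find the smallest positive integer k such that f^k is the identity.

Decomposing into disjoint cycles gives cycle lengths 6, 2, 2.
The order of f is the least common multiple of its cycle lengths: lcm(6, 2, 2) = 6.

6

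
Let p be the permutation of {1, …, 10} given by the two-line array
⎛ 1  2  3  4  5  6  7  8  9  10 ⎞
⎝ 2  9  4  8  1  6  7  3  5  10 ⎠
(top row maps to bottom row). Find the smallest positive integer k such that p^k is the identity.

Writing p as disjoint cycles, the cycle lengths are 4, 3, 1, 1, 1.
The order of p is the least common multiple of its cycle lengths: lcm(4, 3) = 12.

12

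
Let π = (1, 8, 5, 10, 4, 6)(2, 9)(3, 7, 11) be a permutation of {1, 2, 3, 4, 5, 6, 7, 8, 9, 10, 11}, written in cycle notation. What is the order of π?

6

The cycle type of π is (6, 3, 2).
Since disjoint cycles commute, ord(π) = lcm(6, 3, 2) = 6.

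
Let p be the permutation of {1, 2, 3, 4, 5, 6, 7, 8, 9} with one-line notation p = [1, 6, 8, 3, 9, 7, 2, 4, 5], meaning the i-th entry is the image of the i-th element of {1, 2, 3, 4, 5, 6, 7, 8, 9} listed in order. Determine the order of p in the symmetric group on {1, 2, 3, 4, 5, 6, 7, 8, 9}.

6

The disjoint-cycle form of p has cycle lengths 3, 3, 2, 1.
The order is lcm(3, 3, 2) = 6.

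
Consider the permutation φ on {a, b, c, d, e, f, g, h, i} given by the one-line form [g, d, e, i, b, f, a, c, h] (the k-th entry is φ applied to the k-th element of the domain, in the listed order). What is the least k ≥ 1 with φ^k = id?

6

The disjoint-cycle form of φ has cycle lengths 6, 2, 1.
Since disjoint cycles commute, ord(φ) = lcm(6, 2) = 6.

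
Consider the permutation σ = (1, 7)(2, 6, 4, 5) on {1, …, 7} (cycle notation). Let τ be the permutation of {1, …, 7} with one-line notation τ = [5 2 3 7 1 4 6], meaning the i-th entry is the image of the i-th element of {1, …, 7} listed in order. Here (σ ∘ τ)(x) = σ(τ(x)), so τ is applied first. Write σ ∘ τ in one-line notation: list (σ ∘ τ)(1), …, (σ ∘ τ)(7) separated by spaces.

For each element, apply τ then σ: 1 → 5 → 2; 2 → 2 → 6; 3 → 3 → 3; 4 → 7 → 1; 5 → 1 → 7; 6 → 4 → 5; 7 → 6 → 4.
Collecting the images, σ ∘ τ = [2 6 3 1 7 5 4].

2 6 3 1 7 5 4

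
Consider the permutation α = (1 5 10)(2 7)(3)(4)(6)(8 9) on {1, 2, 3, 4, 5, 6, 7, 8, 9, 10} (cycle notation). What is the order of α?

The disjoint cycles have lengths 3, 2, 2, 1, 1, 1.
Since disjoint cycles commute, ord(α) = lcm(3, 2, 2) = 6.

6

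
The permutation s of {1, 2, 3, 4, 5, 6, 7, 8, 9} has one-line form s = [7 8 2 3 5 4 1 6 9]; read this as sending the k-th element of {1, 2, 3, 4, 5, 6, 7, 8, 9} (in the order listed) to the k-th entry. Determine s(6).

4

6 is element number 6 of the domain, and entry number 6 of the one-line form is 4, so s(6) = 4.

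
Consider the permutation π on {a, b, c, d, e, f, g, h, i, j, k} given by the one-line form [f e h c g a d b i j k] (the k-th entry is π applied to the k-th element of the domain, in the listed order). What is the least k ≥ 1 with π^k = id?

The disjoint-cycle form of π has cycle lengths 6, 2, 1, 1, 1.
Since disjoint cycles commute, ord(π) = lcm(6, 2) = 6.

6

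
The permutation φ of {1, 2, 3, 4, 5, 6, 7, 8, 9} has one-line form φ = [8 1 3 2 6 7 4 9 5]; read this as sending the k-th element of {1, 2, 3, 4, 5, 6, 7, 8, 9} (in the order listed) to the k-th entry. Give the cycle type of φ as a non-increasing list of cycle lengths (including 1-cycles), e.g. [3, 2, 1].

The disjoint cycles are (1, 8, 9, 5, 6, 7, 4, 2)(3), with lengths 8, 1 in non-increasing order.

[8, 1]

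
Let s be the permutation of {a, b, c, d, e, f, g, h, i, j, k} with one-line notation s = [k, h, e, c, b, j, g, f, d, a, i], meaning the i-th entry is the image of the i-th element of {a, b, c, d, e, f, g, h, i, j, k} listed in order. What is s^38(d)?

Tracing d → c → … returns to d after 10 steps, so d lies in a 10-cycle (a k i d c e b h f j).
Powers repeat with period 10 on this cycle, and 38 mod 10 = 8, so s^38(d) = s^8(d).
Stepping 8 places around the cycle: d → c → e → b → h → f → j → a → k.

k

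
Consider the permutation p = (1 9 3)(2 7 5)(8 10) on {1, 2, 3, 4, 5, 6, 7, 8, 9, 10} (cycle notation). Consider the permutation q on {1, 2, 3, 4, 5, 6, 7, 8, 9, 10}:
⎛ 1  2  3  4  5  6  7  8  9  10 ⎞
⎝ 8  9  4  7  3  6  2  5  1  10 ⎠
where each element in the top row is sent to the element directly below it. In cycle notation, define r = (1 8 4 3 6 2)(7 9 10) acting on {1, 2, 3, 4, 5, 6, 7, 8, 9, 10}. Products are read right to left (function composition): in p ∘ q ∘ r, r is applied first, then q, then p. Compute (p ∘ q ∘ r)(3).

Chase 3: r(3) = 6; q(6) = 6; p(6) = 6. Hence (p ∘ q ∘ r)(3) = 6.

6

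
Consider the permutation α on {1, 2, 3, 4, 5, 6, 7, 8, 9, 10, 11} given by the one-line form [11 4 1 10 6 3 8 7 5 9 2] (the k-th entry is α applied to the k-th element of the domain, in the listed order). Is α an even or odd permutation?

In disjoint-cycle form the cycle lengths are 9, 2.
A cycle is odd iff its length is even; α has 1 even-length cycle, so sgn(α) = (−1)^1 and α is odd.

odd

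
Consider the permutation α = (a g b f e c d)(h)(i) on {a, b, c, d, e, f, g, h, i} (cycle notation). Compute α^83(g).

g lies in the 7-cycle (a g b f e c d).
Powers repeat with period 7 on this cycle, and 83 mod 7 = 6, so α^83(g) = α^6(g).
Advancing 6 steps from g: g → b → f → e → c → d → a.

a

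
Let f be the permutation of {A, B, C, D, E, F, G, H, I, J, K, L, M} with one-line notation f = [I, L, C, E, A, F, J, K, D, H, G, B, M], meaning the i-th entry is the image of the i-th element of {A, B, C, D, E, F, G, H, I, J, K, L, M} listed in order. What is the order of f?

4

Decomposing into disjoint cycles gives cycle lengths 4, 4, 2, 1, 1, 1.
The order of f is the least common multiple of its cycle lengths: lcm(4, 4, 2) = 4.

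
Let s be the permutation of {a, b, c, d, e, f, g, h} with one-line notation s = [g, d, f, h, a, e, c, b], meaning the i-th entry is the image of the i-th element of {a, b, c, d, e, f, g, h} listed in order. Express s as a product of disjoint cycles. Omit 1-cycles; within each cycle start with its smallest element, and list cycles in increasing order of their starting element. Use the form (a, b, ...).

(a, g, c, f, e)(b, d, h)

Iterating s from a gives a → g → c → f → e → a; that is the 5-cycle (a, g, c, f, e).
Continuing from each remaining unvisited element yields (a, g, c, f, e)(b, d, h).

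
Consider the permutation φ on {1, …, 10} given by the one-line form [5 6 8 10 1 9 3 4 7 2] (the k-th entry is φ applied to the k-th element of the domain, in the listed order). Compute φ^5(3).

6

Tracing 3 → 8 → … returns to 3 after 8 steps, so 3 lies in an 8-cycle (2, 6, 9, 7, 3, 8, 4, 10).
Stepping 5 places around the cycle: 3 → 8 → 4 → 10 → 2 → 6.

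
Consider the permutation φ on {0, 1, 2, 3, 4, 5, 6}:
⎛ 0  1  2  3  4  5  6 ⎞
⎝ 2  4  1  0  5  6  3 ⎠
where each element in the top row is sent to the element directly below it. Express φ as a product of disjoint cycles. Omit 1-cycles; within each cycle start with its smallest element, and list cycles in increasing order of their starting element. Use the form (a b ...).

Start at 0 and follow images: 0 → 2 → 1 → 4 → 5 → 6 → 3 → 0, giving the cycle (0 2 1 4 5 6 3).
Repeating from the next unused element and collecting all non-trivial cycles gives (0 2 1 4 5 6 3).

(0 2 1 4 5 6 3)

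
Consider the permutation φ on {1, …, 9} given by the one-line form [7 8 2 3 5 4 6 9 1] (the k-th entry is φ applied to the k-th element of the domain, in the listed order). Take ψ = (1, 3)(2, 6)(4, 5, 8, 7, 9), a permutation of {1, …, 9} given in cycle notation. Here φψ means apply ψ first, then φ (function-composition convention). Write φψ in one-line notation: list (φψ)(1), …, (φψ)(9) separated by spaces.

(φψ)(x) = φ(ψ(x)). Computing each image: φ(ψ(1)) = φ(3) = 2, φ(ψ(2)) = φ(6) = 4, φ(ψ(3)) = φ(1) = 7, φ(ψ(4)) = φ(5) = 5, φ(ψ(5)) = φ(8) = 9, φ(ψ(6)) = φ(2) = 8, φ(ψ(7)) = φ(9) = 1, φ(ψ(8)) = φ(7) = 6, φ(ψ(9)) = φ(4) = 3.
Hence φψ = [2 4 7 5 9 8 1 6 3].

2 4 7 5 9 8 1 6 3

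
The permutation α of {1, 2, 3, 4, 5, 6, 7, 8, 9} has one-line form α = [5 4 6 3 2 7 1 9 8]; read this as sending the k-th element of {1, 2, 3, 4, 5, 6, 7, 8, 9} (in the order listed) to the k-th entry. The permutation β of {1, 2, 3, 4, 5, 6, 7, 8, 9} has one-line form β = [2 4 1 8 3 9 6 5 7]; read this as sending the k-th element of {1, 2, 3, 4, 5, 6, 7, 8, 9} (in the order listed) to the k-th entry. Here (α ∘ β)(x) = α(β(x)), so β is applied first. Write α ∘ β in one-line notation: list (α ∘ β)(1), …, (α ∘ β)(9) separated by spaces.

4 3 5 9 6 8 7 2 1

(α ∘ β)(x) = α(β(x)). Computing each image: α(β(1)) = α(2) = 4, α(β(2)) = α(4) = 3, α(β(3)) = α(1) = 5, α(β(4)) = α(8) = 9, α(β(5)) = α(3) = 6, α(β(6)) = α(9) = 8, α(β(7)) = α(6) = 7, α(β(8)) = α(5) = 2, α(β(9)) = α(7) = 1.
Hence α ∘ β = [4 3 5 9 6 8 7 2 1].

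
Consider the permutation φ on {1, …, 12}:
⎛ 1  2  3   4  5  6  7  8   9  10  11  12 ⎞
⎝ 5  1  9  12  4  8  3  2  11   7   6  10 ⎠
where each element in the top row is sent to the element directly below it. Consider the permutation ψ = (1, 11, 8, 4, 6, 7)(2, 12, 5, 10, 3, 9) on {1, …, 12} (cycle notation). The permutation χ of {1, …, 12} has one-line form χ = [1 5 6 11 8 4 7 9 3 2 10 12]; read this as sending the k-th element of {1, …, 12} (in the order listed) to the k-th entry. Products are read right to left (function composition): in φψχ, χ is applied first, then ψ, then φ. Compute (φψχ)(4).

2

Apply the permutations in order: χ(4) = 11, then ψ(11) = 8, then φ(8) = 2. So (φψχ)(4) = 2.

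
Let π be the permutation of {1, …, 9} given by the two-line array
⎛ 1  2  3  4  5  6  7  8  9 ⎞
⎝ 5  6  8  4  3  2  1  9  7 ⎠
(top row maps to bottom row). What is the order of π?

Decomposing into disjoint cycles gives cycle lengths 6, 2, 1.
The order of π is the least common multiple of its cycle lengths: lcm(6, 2) = 6.

6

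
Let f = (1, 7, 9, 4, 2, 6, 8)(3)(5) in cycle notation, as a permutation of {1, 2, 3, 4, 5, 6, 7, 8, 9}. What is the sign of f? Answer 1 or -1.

The cycle lengths are 7, 1, 1.
A cycle is odd iff its length is even; f has 0 even-length cycles, so sgn(f) = (−1)^0 and f is even.

1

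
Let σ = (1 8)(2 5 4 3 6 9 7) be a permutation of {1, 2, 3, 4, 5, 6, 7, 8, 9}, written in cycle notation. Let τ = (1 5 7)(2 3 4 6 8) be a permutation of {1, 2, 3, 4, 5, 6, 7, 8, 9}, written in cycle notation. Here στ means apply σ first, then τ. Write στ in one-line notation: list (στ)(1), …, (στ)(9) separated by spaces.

For each element, apply σ then τ: 1 → 8 → 2; 2 → 5 → 7; 3 → 6 → 8; 4 → 3 → 4; 5 → 4 → 6; 6 → 9 → 9; 7 → 2 → 3; 8 → 1 → 5; 9 → 7 → 1.
Collecting the images, στ = [2 7 8 4 6 9 3 5 1].

2 7 8 4 6 9 3 5 1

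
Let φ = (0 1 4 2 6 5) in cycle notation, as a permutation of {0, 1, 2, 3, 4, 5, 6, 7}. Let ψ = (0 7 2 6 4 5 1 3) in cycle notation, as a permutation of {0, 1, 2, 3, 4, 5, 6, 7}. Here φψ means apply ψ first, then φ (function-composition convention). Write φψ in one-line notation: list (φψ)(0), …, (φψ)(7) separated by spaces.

7 3 5 1 0 4 2 6

(φψ)(x) = φ(ψ(x)). Computing each image: φ(ψ(0)) = φ(7) = 7, φ(ψ(1)) = φ(3) = 3, φ(ψ(2)) = φ(6) = 5, φ(ψ(3)) = φ(0) = 1, φ(ψ(4)) = φ(5) = 0, φ(ψ(5)) = φ(1) = 4, φ(ψ(6)) = φ(4) = 2, φ(ψ(7)) = φ(2) = 6.
Hence φψ = [7 3 5 1 0 4 2 6].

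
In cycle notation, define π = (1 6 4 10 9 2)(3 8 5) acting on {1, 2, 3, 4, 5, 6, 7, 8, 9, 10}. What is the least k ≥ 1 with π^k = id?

6

The cycle type of π is (6, 3, 1).
The order is lcm(6, 3) = 6.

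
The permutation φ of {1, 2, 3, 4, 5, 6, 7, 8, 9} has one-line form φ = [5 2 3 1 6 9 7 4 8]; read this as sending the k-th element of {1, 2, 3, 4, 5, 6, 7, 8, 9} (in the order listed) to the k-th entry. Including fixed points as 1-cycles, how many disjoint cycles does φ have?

4

The cycle decomposition is (1, 5, 6, 9, 8, 4)(2)(3)(7), which has 4 cycles (counting 1-cycles).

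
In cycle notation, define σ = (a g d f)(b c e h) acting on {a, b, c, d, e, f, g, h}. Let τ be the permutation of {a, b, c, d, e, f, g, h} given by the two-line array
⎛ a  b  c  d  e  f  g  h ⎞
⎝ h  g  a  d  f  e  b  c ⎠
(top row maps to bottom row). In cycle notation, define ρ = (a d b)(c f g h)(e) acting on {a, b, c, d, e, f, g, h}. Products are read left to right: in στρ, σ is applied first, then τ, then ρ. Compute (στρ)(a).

a

(στρ)(a) = ρ(τ(σ(a))). σ(a) = g, then τ(g) = b, then ρ(b) = a, so the result is a.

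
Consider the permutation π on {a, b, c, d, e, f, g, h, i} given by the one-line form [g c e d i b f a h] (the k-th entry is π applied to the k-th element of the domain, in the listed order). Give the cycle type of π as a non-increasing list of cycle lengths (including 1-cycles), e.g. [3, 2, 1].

The disjoint cycles are (a g f b c e i h)(d), with lengths 8, 1 in non-increasing order.

[8, 1]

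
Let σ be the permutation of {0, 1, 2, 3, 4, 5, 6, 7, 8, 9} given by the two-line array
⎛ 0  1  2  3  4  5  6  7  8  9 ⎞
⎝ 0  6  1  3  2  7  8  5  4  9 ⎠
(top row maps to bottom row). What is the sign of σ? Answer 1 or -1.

In disjoint-cycle form the cycle lengths are 5, 2, 1, 1, 1.
A cycle is odd iff its length is even; σ has 1 even-length cycle, so sgn(σ) = (−1)^1 and σ is odd.

-1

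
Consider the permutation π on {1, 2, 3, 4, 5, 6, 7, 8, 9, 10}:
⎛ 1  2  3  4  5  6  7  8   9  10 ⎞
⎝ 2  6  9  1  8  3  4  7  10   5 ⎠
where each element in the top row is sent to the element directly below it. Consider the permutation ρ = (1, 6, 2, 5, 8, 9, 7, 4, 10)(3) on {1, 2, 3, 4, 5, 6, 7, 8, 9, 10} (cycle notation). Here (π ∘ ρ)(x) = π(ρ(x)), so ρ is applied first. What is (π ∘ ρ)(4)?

ρ(4) = 10, then π(10) = 5; composing gives (π ∘ ρ)(4) = 5.

5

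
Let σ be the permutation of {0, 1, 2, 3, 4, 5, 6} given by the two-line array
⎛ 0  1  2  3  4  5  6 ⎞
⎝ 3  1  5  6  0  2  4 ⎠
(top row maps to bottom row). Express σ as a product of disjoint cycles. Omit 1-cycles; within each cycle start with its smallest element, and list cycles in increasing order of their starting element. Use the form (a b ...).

Iterating σ from 0 gives 0 → 3 → 6 → 4 → 0; that is the 4-cycle (0 3 6 4).
Continuing from each remaining unvisited element yields (0 3 6 4)(2 5).

(0 3 6 4)(2 5)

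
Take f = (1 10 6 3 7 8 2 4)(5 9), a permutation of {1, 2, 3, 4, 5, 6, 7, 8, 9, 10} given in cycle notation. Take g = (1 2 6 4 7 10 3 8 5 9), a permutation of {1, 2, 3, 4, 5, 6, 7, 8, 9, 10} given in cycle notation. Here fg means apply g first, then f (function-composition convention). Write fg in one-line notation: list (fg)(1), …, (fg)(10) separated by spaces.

(fg)(x) = f(g(x)). Computing each image: f(g(1)) = f(2) = 4, f(g(2)) = f(6) = 3, f(g(3)) = f(8) = 2, f(g(4)) = f(7) = 8, f(g(5)) = f(9) = 5, f(g(6)) = f(4) = 1, f(g(7)) = f(10) = 6, f(g(8)) = f(5) = 9, f(g(9)) = f(1) = 10, f(g(10)) = f(3) = 7.
Hence fg = [4 3 2 8 5 1 6 9 10 7].

4 3 2 8 5 1 6 9 10 7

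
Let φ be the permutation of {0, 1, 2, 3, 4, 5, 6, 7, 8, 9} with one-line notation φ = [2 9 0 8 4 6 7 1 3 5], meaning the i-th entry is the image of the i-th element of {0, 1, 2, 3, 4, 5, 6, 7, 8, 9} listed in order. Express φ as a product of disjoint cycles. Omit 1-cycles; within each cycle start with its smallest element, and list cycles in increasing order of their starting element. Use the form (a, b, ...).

(0, 2)(1, 9, 5, 6, 7)(3, 8)

Iterating φ from 0 gives 0 → 2 → 0; that is the 2-cycle (0, 2).
Repeating from the next unused element and collecting all non-trivial cycles gives (0, 2)(1, 9, 5, 6, 7)(3, 8).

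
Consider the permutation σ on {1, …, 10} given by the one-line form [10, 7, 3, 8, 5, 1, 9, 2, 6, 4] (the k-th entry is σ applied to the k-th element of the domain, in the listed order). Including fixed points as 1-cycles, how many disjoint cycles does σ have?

3

The cycle decomposition is (1 10 4 8 2 7 9 6)(3)(5), which has 3 cycles (counting 1-cycles).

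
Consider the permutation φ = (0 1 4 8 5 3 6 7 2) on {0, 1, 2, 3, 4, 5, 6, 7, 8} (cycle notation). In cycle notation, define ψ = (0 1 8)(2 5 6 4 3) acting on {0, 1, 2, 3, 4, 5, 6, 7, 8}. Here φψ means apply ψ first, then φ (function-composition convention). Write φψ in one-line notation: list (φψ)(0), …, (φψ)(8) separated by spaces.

4 5 3 0 6 7 8 2 1

(φψ)(x) = φ(ψ(x)). Computing each image: φ(ψ(0)) = φ(1) = 4, φ(ψ(1)) = φ(8) = 5, φ(ψ(2)) = φ(5) = 3, φ(ψ(3)) = φ(2) = 0, φ(ψ(4)) = φ(3) = 6, φ(ψ(5)) = φ(6) = 7, φ(ψ(6)) = φ(4) = 8, φ(ψ(7)) = φ(7) = 2, φ(ψ(8)) = φ(0) = 1.
Hence φψ = [4 5 3 0 6 7 8 2 1].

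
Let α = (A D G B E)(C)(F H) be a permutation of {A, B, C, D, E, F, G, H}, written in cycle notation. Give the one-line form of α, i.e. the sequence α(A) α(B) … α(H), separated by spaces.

D E C G A H B F

Image by image: A→D, B→E, C→C, D→G, E→A, F→H, G→B, H→F.
So the one-line form is D E C G A H B F.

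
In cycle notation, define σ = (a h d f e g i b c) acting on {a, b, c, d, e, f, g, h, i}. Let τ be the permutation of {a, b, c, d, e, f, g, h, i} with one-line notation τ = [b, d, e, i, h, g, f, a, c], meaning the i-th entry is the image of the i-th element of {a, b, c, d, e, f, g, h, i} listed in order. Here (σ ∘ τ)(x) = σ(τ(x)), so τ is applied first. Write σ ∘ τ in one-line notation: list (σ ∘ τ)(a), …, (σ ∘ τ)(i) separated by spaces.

c f g b d i e h a

Chase each element through τ then σ: a → b → c; b → d → f; c → e → g; d → i → b; e → h → d; f → g → i; g → f → e; h → a → h; i → c → a.
So σ ∘ τ in one-line form is c f g b d i e h a.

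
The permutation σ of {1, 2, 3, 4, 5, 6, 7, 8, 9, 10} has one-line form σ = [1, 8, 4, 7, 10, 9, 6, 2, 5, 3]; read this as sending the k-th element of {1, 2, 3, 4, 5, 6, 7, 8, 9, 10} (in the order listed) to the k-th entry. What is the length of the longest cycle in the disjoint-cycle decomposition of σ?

7

Decomposing into disjoint cycles gives (2 8)(3 4 7 6 9 5 10); the longest has length 7.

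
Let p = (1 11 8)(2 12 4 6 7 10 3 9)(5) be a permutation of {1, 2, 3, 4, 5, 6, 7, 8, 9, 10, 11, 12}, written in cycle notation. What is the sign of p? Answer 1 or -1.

The cycle lengths are 8, 3, 1.
A cycle is odd iff its length is even; p has 1 even-length cycle, so sgn(p) = (−1)^1 and p is odd.

-1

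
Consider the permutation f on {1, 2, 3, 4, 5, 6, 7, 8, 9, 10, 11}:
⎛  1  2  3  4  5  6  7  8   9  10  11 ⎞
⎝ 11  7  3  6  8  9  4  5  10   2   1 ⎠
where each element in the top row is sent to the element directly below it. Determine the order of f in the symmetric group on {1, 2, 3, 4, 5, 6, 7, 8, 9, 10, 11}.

6

Decomposing into disjoint cycles gives cycle lengths 6, 2, 2, 1.
The order is lcm(6, 2, 2) = 6.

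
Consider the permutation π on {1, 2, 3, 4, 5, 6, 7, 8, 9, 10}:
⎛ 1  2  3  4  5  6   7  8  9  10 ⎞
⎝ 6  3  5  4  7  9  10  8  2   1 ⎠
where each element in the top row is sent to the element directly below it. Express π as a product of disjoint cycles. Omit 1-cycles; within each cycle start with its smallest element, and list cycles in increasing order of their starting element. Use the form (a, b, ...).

Iterating π from 1 gives 1 → 6 → 9 → 2 → 3 → 5 → 7 → 10 → 1; that is the 8-cycle (1, 6, 9, 2, 3, 5, 7, 10).
Repeating from the next unused element and collecting all non-trivial cycles gives (1, 6, 9, 2, 3, 5, 7, 10).

(1, 6, 9, 2, 3, 5, 7, 10)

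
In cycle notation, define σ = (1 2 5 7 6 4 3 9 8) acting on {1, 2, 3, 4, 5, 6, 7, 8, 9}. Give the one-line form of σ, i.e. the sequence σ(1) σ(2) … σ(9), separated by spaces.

2 5 9 3 7 4 6 1 8

Image by image: 1↦2, 2↦5, 3↦9, 4↦3, 5↦7, 6↦4, 7↦6, 8↦1, 9↦8.
So the one-line form is 2 5 9 3 7 4 6 1 8.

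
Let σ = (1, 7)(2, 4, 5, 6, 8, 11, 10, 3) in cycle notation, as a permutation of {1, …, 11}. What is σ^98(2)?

5

2 lies in the 8-cycle (2, 4, 5, 6, 8, 11, 10, 3).
On an 8-cycle, σ^8 is the identity, so σ^98 = σ^2 there (98 ≡ 2 mod 8).
Stepping 2 places around the cycle: 2 → 4 → 5.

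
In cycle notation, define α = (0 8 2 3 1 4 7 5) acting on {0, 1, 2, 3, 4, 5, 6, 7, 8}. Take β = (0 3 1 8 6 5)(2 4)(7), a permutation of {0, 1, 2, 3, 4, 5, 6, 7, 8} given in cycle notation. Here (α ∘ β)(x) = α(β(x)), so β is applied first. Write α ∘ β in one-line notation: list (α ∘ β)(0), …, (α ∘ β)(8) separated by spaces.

1 2 7 4 3 8 0 5 6

For each element, apply β then α: 0 → 3 → 1; 1 → 8 → 2; 2 → 4 → 7; 3 → 1 → 4; 4 → 2 → 3; 5 → 0 → 8; 6 → 5 → 0; 7 → 7 → 5; 8 → 6 → 6.
Collecting the images, α ∘ β = [1 2 7 4 3 8 0 5 6].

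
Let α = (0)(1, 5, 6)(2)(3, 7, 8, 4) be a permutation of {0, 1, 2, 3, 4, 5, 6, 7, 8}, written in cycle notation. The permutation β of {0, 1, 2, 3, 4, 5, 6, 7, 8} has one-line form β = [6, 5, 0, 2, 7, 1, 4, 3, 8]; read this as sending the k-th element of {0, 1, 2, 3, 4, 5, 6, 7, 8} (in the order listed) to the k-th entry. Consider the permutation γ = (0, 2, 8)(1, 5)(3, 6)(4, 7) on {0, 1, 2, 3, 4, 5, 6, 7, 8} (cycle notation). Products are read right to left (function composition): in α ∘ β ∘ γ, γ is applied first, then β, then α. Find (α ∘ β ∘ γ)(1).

5

Chase 1: γ(1) = 5; β(5) = 1; α(1) = 5. Hence (α ∘ β ∘ γ)(1) = 5.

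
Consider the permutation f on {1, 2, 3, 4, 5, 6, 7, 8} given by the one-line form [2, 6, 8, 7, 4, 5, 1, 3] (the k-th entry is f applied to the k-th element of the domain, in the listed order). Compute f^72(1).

Tracing 1 → 2 → … returns to 1 after 6 steps, so 1 lies in a 6-cycle (1, 2, 6, 5, 4, 7).
On a 6-cycle, f^6 is the identity, so f^72 = f^0 there (72 ≡ 0 mod 6).
So f^72(1) = 1.

1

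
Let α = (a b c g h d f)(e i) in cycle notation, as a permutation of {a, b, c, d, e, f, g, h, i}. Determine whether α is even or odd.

odd

The cycle lengths are 7, 2.
A cycle is odd iff its length is even; α has 1 even-length cycle, so sgn(α) = (−1)^1 and α is odd.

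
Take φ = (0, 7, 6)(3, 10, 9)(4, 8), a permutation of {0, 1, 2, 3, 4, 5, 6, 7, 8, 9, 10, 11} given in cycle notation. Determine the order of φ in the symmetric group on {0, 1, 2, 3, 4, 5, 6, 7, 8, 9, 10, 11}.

The disjoint cycles have lengths 3, 3, 2, 1, 1, 1, 1.
Since disjoint cycles commute, ord(φ) = lcm(3, 3, 2) = 6.

6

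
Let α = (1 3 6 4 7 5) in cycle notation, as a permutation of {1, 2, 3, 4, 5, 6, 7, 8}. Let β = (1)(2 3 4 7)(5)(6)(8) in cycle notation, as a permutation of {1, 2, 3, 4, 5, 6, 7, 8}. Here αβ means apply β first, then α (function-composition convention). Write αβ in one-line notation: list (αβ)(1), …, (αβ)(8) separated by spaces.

(αβ)(x) = α(β(x)). Computing each image: α(β(1)) = α(1) = 3, α(β(2)) = α(3) = 6, α(β(3)) = α(4) = 7, α(β(4)) = α(7) = 5, α(β(5)) = α(5) = 1, α(β(6)) = α(6) = 4, α(β(7)) = α(2) = 2, α(β(8)) = α(8) = 8.
Hence αβ = [3 6 7 5 1 4 2 8].

3 6 7 5 1 4 2 8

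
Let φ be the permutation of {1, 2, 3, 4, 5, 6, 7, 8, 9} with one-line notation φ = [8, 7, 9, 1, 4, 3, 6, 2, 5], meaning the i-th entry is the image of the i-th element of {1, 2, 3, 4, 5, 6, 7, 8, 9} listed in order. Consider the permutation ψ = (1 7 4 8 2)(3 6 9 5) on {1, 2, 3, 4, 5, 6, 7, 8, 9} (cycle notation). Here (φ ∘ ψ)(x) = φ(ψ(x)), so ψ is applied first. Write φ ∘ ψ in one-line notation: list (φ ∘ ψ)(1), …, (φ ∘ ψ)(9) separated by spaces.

6 8 3 2 9 5 1 7 4

For each element, apply ψ then φ: 1 → 7 → 6; 2 → 1 → 8; 3 → 6 → 3; 4 → 8 → 2; 5 → 3 → 9; 6 → 9 → 5; 7 → 4 → 1; 8 → 2 → 7; 9 → 5 → 4.
Collecting the images, φ ∘ ψ = [6 8 3 2 9 5 1 7 4].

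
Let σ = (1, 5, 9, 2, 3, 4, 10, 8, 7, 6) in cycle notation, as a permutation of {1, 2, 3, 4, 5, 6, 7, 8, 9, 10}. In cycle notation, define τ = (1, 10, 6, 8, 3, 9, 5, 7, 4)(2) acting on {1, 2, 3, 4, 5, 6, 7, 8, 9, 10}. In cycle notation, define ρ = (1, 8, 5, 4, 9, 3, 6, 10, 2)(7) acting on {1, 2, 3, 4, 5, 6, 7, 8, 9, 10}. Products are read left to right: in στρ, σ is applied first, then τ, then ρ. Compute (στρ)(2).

3

(στρ)(2) = ρ(τ(σ(2))). σ(2) = 3, then τ(3) = 9, then ρ(9) = 3, so the result is 3.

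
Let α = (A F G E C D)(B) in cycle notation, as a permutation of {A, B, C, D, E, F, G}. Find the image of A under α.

F

A appears in (A F G E C D); the next entry (wrapping around) is F.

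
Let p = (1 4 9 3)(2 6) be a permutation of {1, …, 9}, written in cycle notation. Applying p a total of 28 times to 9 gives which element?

9 lies in the 4-cycle (1 4 9 3).
On a 4-cycle, p^4 is the identity, so p^28 = p^0 there (28 ≡ 0 mod 4).
So p^28(9) = 9.

9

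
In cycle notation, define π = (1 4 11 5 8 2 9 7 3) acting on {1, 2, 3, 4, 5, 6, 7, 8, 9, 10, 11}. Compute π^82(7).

7 lies in the 9-cycle (1 4 11 5 8 2 9 7 3).
On a 9-cycle, π^9 is the identity, so π^82 = π^1 there (82 ≡ 1 mod 9).
Stepping 1 place around the cycle: 7 → 3.

3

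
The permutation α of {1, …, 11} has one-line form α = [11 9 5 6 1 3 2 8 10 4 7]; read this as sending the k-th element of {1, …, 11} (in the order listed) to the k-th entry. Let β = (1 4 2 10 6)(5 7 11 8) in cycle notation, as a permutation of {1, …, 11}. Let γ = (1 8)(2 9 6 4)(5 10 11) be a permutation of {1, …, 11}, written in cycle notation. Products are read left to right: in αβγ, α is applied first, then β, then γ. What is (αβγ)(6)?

Chase 6: α(6) = 3; β(3) = 3; γ(3) = 3. Hence (αβγ)(6) = 3.

3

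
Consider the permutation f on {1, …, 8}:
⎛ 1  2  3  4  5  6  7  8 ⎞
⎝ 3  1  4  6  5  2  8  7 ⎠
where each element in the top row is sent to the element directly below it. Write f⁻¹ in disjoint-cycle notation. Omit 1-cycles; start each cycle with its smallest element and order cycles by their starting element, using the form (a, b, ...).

The cycle decomposition of f is (1, 3, 4, 6, 2)(7, 8).
Reversing each cycle (and rotating so the smallest element leads) gives f⁻¹ = (1, 2, 6, 4, 3)(7, 8).

(1, 2, 6, 4, 3)(7, 8)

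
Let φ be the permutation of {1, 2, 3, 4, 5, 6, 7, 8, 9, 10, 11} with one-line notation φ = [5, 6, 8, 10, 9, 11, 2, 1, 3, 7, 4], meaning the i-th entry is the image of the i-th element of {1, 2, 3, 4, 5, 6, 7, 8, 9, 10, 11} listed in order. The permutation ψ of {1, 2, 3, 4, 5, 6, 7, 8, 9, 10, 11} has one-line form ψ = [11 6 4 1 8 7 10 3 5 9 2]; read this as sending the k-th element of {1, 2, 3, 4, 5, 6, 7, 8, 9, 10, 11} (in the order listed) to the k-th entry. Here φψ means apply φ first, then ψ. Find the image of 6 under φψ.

(φψ)(6) = ψ(φ(6)). φ(6) = 11, then ψ(11) = 2. So (φψ)(6) = 2.

2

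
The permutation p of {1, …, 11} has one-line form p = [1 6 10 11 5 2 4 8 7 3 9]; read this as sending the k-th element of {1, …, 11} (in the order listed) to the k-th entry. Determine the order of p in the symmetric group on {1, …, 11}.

4

The disjoint-cycle form of p has cycle lengths 4, 2, 2, 1, 1, 1.
The order is lcm(4, 2, 2) = 4.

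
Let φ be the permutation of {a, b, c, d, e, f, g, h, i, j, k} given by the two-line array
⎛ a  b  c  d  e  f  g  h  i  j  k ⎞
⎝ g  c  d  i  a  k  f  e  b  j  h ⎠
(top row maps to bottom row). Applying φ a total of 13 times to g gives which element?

Tracing g → f → … returns to g after 6 steps, so g lies in a 6-cycle (a, g, f, k, h, e).
On a 6-cycle, φ^6 is the identity, so φ^13 = φ^1 there (13 ≡ 1 mod 6).
Stepping 1 place around the cycle: g → f.

f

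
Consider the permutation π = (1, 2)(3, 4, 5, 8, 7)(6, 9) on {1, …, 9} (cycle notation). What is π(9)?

6

In the cycle (6, 9), 9 is followed by 6, so π(9) = 6.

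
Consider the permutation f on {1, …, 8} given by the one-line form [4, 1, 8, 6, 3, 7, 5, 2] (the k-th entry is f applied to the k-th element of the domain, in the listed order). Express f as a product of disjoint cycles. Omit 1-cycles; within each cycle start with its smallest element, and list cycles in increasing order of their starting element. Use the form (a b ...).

Start at 1 and follow images: 1 → 4 → 6 → 7 → 5 → 3 → 8 → 2 → 1, giving the cycle (1 4 6 7 5 3 8 2).
Repeating from the next unused element and collecting all non-trivial cycles gives (1 4 6 7 5 3 8 2).

(1 4 6 7 5 3 8 2)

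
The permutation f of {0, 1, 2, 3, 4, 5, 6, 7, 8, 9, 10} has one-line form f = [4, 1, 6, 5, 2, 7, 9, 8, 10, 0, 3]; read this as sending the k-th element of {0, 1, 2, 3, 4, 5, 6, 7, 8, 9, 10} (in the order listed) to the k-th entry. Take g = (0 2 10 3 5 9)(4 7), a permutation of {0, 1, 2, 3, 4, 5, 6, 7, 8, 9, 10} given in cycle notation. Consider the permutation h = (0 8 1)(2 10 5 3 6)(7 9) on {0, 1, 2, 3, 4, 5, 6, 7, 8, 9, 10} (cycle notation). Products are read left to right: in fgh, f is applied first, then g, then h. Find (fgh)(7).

1

(fgh)(7) = h(g(f(7))). f(7) = 8, then g(8) = 8, then h(8) = 1, so the result is 1.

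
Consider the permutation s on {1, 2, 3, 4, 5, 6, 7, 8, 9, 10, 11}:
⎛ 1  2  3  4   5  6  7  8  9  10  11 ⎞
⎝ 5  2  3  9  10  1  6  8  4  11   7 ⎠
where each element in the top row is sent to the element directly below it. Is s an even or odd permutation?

even

In disjoint-cycle form the cycle lengths are 6, 2, 1, 1, 1.
A cycle is odd iff its length is even; s has 2 even-length cycles, so sgn(s) = (−1)^2 and s is even.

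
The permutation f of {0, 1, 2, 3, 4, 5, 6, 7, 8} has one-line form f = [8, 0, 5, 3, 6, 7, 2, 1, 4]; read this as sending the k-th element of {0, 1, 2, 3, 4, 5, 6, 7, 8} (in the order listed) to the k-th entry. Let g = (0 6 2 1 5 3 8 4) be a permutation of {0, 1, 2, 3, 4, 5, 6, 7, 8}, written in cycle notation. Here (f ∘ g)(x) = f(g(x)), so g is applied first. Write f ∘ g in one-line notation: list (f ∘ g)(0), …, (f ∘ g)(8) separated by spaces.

2 7 0 4 8 3 5 1 6

(f ∘ g)(x) = f(g(x)). Computing each image: f(g(0)) = f(6) = 2, f(g(1)) = f(5) = 7, f(g(2)) = f(1) = 0, f(g(3)) = f(8) = 4, f(g(4)) = f(0) = 8, f(g(5)) = f(3) = 3, f(g(6)) = f(2) = 5, f(g(7)) = f(7) = 1, f(g(8)) = f(4) = 6.
Hence f ∘ g = [2 7 0 4 8 3 5 1 6].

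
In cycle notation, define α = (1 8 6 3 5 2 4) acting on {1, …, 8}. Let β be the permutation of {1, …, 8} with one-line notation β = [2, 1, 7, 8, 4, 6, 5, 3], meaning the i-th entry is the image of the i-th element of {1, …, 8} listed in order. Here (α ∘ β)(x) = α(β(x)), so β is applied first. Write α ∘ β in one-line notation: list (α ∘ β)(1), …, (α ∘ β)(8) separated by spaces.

(α ∘ β)(x) = α(β(x)). Computing each image: α(β(1)) = α(2) = 4, α(β(2)) = α(1) = 8, α(β(3)) = α(7) = 7, α(β(4)) = α(8) = 6, α(β(5)) = α(4) = 1, α(β(6)) = α(6) = 3, α(β(7)) = α(5) = 2, α(β(8)) = α(3) = 5.
Hence α ∘ β = [4 8 7 6 1 3 2 5].

4 8 7 6 1 3 2 5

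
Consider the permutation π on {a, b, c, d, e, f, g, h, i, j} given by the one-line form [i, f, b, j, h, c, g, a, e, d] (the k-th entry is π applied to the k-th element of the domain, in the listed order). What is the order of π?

12

Decomposing into disjoint cycles gives cycle lengths 4, 3, 2, 1.
The order of π is the least common multiple of its cycle lengths: lcm(4, 3, 2) = 12.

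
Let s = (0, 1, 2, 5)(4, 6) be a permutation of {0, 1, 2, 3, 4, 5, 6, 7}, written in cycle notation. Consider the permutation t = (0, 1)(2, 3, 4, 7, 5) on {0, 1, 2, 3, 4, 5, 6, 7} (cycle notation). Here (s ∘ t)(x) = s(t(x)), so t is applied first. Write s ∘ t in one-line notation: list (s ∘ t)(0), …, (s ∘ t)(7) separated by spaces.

(s ∘ t)(x) = s(t(x)). Computing each image: s(t(0)) = s(1) = 2, s(t(1)) = s(0) = 1, s(t(2)) = s(3) = 3, s(t(3)) = s(4) = 6, s(t(4)) = s(7) = 7, s(t(5)) = s(2) = 5, s(t(6)) = s(6) = 4, s(t(7)) = s(5) = 0.
Hence s ∘ t = [2 1 3 6 7 5 4 0].

2 1 3 6 7 5 4 0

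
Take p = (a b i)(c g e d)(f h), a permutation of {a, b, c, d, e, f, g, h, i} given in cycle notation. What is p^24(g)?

g

g lies in the 4-cycle (c g e d).
Powers repeat with period 4 on this cycle, and 24 mod 4 = 0, so p^24(g) = p^0(g).
So p^24(g) = g.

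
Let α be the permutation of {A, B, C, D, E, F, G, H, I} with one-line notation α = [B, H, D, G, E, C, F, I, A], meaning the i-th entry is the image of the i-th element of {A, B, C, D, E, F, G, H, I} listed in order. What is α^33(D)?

Tracing D → G → … returns to D after 4 steps, so D lies in a 4-cycle (C, D, G, F).
Powers repeat with period 4 on this cycle, and 33 mod 4 = 1, so α^33(D) = α^1(D).
Stepping 1 place around the cycle: D → G.

G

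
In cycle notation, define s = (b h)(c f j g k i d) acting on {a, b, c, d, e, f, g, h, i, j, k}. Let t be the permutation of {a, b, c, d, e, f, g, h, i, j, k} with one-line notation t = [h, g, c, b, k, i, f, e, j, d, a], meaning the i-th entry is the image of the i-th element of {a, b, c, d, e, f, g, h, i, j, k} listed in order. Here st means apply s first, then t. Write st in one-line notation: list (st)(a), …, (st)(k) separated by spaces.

h e i c k d a g b f j

(st)(x) = t(s(x)). Computing each image: t(s(a)) = t(a) = h, t(s(b)) = t(h) = e, t(s(c)) = t(f) = i, t(s(d)) = t(c) = c, t(s(e)) = t(e) = k, t(s(f)) = t(j) = d, t(s(g)) = t(k) = a, t(s(h)) = t(b) = g, t(s(i)) = t(d) = b, t(s(j)) = t(g) = f, t(s(k)) = t(i) = j.
Hence st = [h e i c k d a g b f j].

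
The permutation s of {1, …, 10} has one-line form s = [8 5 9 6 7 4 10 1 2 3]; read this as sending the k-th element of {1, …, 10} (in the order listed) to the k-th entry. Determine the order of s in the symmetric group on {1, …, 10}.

6

Decomposing into disjoint cycles gives cycle lengths 6, 2, 2.
The order is lcm(6, 2, 2) = 6.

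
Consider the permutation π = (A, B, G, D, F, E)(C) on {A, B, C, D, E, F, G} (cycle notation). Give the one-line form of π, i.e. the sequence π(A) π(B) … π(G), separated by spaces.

Reading each image from the cycles: A→B, B→G, C→C, D→F, E→A, F→E, G→D.
So the one-line form is B G C F A E D.

B G C F A E D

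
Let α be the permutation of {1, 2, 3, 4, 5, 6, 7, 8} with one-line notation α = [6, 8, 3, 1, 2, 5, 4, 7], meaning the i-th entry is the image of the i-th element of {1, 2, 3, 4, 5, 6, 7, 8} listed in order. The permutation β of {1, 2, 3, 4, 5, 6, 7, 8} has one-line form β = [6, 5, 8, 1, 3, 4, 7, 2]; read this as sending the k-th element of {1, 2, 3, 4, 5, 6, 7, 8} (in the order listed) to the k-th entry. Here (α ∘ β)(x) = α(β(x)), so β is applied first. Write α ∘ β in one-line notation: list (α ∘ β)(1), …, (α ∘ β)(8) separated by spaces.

5 2 7 6 3 1 4 8

(α ∘ β)(x) = α(β(x)). Computing each image: α(β(1)) = α(6) = 5, α(β(2)) = α(5) = 2, α(β(3)) = α(8) = 7, α(β(4)) = α(1) = 6, α(β(5)) = α(3) = 3, α(β(6)) = α(4) = 1, α(β(7)) = α(7) = 4, α(β(8)) = α(2) = 8.
Hence α ∘ β = [5 2 7 6 3 1 4 8].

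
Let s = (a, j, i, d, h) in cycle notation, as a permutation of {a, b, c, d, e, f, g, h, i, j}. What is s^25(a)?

a lies in the 5-cycle (a, j, i, d, h).
On a 5-cycle, s^5 is the identity, so s^25 = s^0 there (25 ≡ 0 mod 5).
So s^25(a) = a.

a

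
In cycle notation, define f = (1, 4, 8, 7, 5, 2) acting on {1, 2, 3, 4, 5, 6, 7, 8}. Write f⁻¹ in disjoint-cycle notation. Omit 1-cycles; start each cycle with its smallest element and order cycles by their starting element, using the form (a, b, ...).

(1, 2, 5, 7, 8, 4)

The inverse reverses each cycle.
After reversing and putting each cycle's least element first, f⁻¹ = (1, 2, 5, 7, 8, 4).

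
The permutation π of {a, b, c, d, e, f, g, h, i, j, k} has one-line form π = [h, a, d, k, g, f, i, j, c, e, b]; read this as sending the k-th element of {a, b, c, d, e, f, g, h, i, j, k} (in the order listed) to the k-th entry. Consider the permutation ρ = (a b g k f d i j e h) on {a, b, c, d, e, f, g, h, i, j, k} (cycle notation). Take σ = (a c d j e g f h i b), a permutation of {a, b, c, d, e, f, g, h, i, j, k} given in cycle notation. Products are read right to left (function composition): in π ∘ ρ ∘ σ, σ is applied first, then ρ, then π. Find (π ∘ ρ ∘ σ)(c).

c

Chase c: σ(c) = d; ρ(d) = i; π(i) = c. Hence (π ∘ ρ ∘ σ)(c) = c.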